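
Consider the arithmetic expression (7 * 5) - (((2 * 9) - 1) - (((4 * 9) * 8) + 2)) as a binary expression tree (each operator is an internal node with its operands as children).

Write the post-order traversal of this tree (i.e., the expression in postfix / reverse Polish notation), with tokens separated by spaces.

7 5 * 2 9 * 1 - 4 9 * 8 * 2 + - -

Post-order on an expression tree gives postfix notation: for each operator, emit left operand, right operand, then the operator.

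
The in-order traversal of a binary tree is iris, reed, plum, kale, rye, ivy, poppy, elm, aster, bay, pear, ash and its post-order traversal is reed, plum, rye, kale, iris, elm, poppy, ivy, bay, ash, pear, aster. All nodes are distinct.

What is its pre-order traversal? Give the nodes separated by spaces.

The last element of post-order is the root; it splits in-order into left and right subtrees.
Root aster: left subtree has 8 nodes {iris, reed, plum, kale, rye, ivy, poppy, elm}, right has 3 {bay, pear, ash}.
  Root ivy: left subtree has 5 nodes {iris, reed, plum, kale, rye}, right has 2 {poppy, elm}.
    Root iris: left subtree has 0 nodes { }, right has 4 {reed, plum, kale, rye}.
      Root kale: left subtree has 2 nodes {reed, plum}, right has 1 {rye}.
        Root plum: left subtree has 1 node {reed}, right has 0 { }.
    Root poppy: left subtree has 0 nodes { }, right has 1 {elm}.
  Root pear: left subtree has 1 node {bay}, right has 1 {ash}.

aster ivy iris kale plum reed rye poppy elm pear bay ash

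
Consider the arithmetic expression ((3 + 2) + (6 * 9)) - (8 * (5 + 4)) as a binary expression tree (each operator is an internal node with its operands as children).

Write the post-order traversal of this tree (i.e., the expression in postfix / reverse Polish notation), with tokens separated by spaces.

3 2 + 6 9 * + 8 5 4 + * -

Post-order on an expression tree gives postfix notation: for each operator, emit left operand, right operand, then the operator.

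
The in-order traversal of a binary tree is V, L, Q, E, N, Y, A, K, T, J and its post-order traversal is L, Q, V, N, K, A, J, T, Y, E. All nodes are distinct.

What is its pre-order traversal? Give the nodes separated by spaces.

E V Q L Y N T A K J

The last element of post-order is the root; it splits in-order into left and right subtrees.
Root E: left subtree has 3 nodes {V, L, Q}, right has 6 {N, Y, A, K, T, J}.
  Root V: left subtree has 0 nodes { }, right has 2 {L, Q}.
    Root Q: left subtree has 1 node {L}, right has 0 { }.
  Root Y: left subtree has 1 node {N}, right has 4 {A, K, T, J}.
    Root T: left subtree has 2 nodes {A, K}, right has 1 {J}.
      Root A: left subtree has 0 nodes { }, right has 1 {K}.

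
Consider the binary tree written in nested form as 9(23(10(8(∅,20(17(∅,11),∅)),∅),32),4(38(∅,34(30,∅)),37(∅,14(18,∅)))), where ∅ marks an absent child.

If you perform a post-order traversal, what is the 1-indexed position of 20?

Post-order visits the left subtree, then the right subtree, then the node.
At 9: go left to 23.
  At 23: go left to 10.
    At 10: go left to 8.
      At 8: no left child.
      At 8: go right to 20.
        At 20: go left to 17.
          At 17: no left child.
          At 17: go right to 11.
            11 is a leaf — visit 11.
          Visit 17.
        At 20: no right child.
        Visit 20.
      Visit 8.
    At 10: no right child.
    Visit 10.
  At 23: go right to 32.
    32 is a leaf — visit 32.
  Visit 23.
At 9: go right to 4.
  At 4: go left to 38.
    At 38: no left child.
    At 38: go right to 34.
      At 34: go left to 30.
        30 is a leaf — visit 30.
      At 34: no right child.
      Visit 34.
    Visit 38.
  At 4: go right to 37.
    At 37: no left child.
    At 37: go right to 14.
      At 14: go left to 18.
        18 is a leaf — visit 18.
      At 14: no right child.
      Visit 14.
    Visit 37.
  Visit 4.
Visit 9.
Full post-order sequence: 11, 17, 20, 8, 10, 32, 23, 30, 34, 38, 18, 14, 37, 4, 9.

3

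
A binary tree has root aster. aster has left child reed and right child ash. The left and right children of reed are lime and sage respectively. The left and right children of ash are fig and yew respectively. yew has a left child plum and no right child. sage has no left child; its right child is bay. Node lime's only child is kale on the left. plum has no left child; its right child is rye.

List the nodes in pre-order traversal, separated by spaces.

Pre-order visits the node, then its left subtree, then its right subtree.
Visit aster.
At aster: go left to reed.
  Visit reed.
  At reed: go left to lime.
    Visit lime.
    At lime: go left to kale.
      kale is a leaf — visit kale.
    At lime: no right child.
  At reed: go right to sage.
    Visit sage.
    At sage: no left child.
    At sage: go right to bay.
      bay is a leaf — visit bay.
At aster: go right to ash.
  Visit ash.
  At ash: go left to fig.
    fig is a leaf — visit fig.
  At ash: go right to yew.
    Visit yew.
    At yew: go left to plum.
      Visit plum.
      At plum: no left child.
      At plum: go right to rye.
        rye is a leaf — visit rye.
    At yew: no right child.

aster reed lime kale sage bay ash fig yew plum rye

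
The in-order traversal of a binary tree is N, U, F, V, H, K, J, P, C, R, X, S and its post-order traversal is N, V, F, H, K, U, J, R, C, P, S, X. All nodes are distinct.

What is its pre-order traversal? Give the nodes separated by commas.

The last element of post-order is the root; it splits in-order into left and right subtrees.
Root X: left subtree has 10 nodes {N, U, F, V, H, K, J, P, C, R}, right has 1 {S}.
  Root P: left subtree has 7 nodes {N, U, F, V, H, K, J}, right has 2 {C, R}.
    Root J: left subtree has 6 nodes {N, U, F, V, H, K}, right has 0 { }.
      Root U: left subtree has 1 node {N}, right has 4 {F, V, H, K}.
        Root K: left subtree has 3 nodes {F, V, H}, right has 0 { }.
          Root H: left subtree has 2 nodes {F, V}, right has 0 { }.
            Root F: left subtree has 0 nodes { }, right has 1 {V}.
    Root C: left subtree has 0 nodes { }, right has 1 {R}.

X, P, J, U, N, K, H, F, V, C, R, S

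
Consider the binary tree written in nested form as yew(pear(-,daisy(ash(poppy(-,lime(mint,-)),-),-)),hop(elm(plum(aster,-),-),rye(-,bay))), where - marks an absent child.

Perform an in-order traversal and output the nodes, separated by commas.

pear, poppy, mint, lime, ash, daisy, yew, aster, plum, elm, hop, rye, bay

In-order visits the left subtree, then the node, then the right subtree.
At yew: go left to pear.
  At pear: no left child.
  Visit pear.
  At pear: go right to daisy.
    At daisy: go left to ash.
      At ash: go left to poppy.
        At poppy: no left child.
        Visit poppy.
        At poppy: go right to lime.
          At lime: go left to mint.
            mint is a leaf — visit mint.
          Visit lime.
          At lime: no right child.
      Visit ash.
      At ash: no right child.
    Visit daisy.
    At daisy: no right child.
Visit yew.
At yew: go right to hop.
  At hop: go left to elm.
    At elm: go left to plum.
      At plum: go left to aster.
        aster is a leaf — visit aster.
      Visit plum.
      At plum: no right child.
    Visit elm.
    At elm: no right child.
  Visit hop.
  At hop: go right to rye.
    At rye: no left child.
    Visit rye.
    At rye: go right to bay.
      bay is a leaf — visit bay.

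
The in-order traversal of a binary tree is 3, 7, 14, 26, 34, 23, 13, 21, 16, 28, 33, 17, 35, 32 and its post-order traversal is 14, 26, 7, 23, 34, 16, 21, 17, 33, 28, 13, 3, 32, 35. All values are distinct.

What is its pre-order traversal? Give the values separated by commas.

35, 3, 13, 34, 7, 26, 14, 23, 28, 21, 16, 33, 17, 32

The last element of post-order is the root; it splits in-order into left and right subtrees.
Root 35: left subtree has 12 nodes {3, 7, 14, 26, 34, 23, 13, 21, 16, 28, 33, 17}, right has 1 {32}.
  Root 3: left subtree has 0 nodes { }, right has 11 {7, 14, 26, 34, 23, 13, 21, 16, 28, 33, 17}.
    Root 13: left subtree has 5 nodes {7, 14, 26, 34, 23}, right has 5 {21, 16, 28, 33, 17}.
      Root 34: left subtree has 3 nodes {7, 14, 26}, right has 1 {23}.
        Root 7: left subtree has 0 nodes { }, right has 2 {14, 26}.
          Root 26: left subtree has 1 node {14}, right has 0 { }.
      Root 28: left subtree has 2 nodes {21, 16}, right has 2 {33, 17}.
        Root 21: left subtree has 0 nodes { }, right has 1 {16}.
        Root 33: left subtree has 0 nodes { }, right has 1 {17}.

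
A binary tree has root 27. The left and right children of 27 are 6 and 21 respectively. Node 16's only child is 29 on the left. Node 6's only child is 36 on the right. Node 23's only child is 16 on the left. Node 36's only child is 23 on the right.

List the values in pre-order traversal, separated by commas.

27, 6, 36, 23, 16, 29, 21

Pre-order visits the node, then its left subtree, then its right subtree.
Visit 27.
At 27: go left to 6.
  Visit 6.
  At 6: no left child.
  At 6: go right to 36.
    Visit 36.
    At 36: no left child.
    At 36: go right to 23.
      Visit 23.
      At 23: go left to 16.
        Visit 16.
        At 16: go left to 29.
          29 is a leaf — visit 29.
        At 16: no right child.
      At 23: no right child.
At 27: go right to 21.
  21 is a leaf — visit 21.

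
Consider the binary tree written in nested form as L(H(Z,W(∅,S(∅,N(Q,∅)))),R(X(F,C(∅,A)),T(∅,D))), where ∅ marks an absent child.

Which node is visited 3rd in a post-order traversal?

Post-order visits the left subtree, then the right subtree, then the node.
At L: go left to H.
  At H: go left to Z.
    Z is a leaf — visit Z.
  At H: go right to W.
    At W: no left child.
    At W: go right to S.
      At S: no left child.
      At S: go right to N.
        At N: go left to Q.
          Q is a leaf — visit Q.
        At N: no right child.
        Visit N.
      Visit S.
    Visit W.
  Visit H.
At L: go right to R.
  At R: go left to X.
    At X: go left to F.
      F is a leaf — visit F.
    At X: go right to C.
      At C: no left child.
      At C: go right to A.
        A is a leaf — visit A.
      Visit C.
    Visit X.
  At R: go right to T.
    At T: no left child.
    At T: go right to D.
      D is a leaf — visit D.
    Visit T.
  Visit R.
Visit L.
Full post-order sequence: Z, Q, N, S, W, H, F, A, C, X, D, T, R, L.

N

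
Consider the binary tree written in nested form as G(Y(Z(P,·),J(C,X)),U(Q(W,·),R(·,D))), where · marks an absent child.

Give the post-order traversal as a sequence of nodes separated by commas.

Post-order visits the left subtree, then the right subtree, then the node.
At G: go left to Y.
  At Y: go left to Z.
    At Z: go left to P.
      P is a leaf — visit P.
    At Z: no right child.
    Visit Z.
  At Y: go right to J.
    At J: go left to C.
      C is a leaf — visit C.
    At J: go right to X.
      X is a leaf — visit X.
    Visit J.
  Visit Y.
At G: go right to U.
  At U: go left to Q.
    At Q: go left to W.
      W is a leaf — visit W.
    At Q: no right child.
    Visit Q.
  At U: go right to R.
    At R: no left child.
    At R: go right to D.
      D is a leaf — visit D.
    Visit R.
  Visit U.
Visit G.

P, Z, C, X, J, Y, W, Q, D, R, U, G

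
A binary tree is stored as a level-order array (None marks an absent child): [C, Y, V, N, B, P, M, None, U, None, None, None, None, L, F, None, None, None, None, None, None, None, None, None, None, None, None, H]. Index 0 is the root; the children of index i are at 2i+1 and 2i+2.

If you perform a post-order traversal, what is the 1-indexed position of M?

9

Post-order visits the left subtree, then the right subtree, then the node.
At C: go left to Y.
  At Y: go left to N.
    At N: no left child.
    At N: go right to U.
      U is a leaf — visit U.
    Visit N.
  At Y: go right to B.
    B is a leaf — visit B.
  Visit Y.
At C: go right to V.
  At V: go left to P.
    P is a leaf — visit P.
  At V: go right to M.
    At M: go left to L.
      At L: go left to H.
        H is a leaf — visit H.
      At L: no right child.
      Visit L.
    At M: go right to F.
      F is a leaf — visit F.
    Visit M.
  Visit V.
Visit C.
Full post-order sequence: U, N, B, Y, P, H, L, F, M, V, C.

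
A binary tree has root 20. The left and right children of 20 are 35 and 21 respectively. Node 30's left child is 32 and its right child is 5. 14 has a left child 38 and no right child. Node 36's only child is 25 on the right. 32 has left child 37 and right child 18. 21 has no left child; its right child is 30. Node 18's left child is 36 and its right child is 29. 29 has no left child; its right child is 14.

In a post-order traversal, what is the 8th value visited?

18

Post-order visits the left subtree, then the right subtree, then the node.
At 20: go left to 35.
  35 is a leaf — visit 35.
At 20: go right to 21.
  At 21: no left child.
  At 21: go right to 30.
    At 30: go left to 32.
      At 32: go left to 37.
        37 is a leaf — visit 37.
      At 32: go right to 18.
        At 18: go left to 36.
          At 36: no left child.
          At 36: go right to 25.
            25 is a leaf — visit 25.
          Visit 36.
        At 18: go right to 29.
          At 29: no left child.
          At 29: go right to 14.
            At 14: go left to 38.
              38 is a leaf — visit 38.
            At 14: no right child.
            Visit 14.
          Visit 29.
        Visit 18.
      Visit 32.
    At 30: go right to 5.
      5 is a leaf — visit 5.
    Visit 30.
  Visit 21.
Visit 20.
Full post-order sequence: 35, 37, 25, 36, 38, 14, 29, 18, 32, 5, 30, 21, 20.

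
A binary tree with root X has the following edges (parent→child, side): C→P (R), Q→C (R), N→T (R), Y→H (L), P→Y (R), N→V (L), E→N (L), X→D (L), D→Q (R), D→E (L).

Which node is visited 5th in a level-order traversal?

N

Level-order visits nodes level by level from the root, left to right within each level.
Level 0: X
Level 1: D
Level 2: E, Q
Level 3: N, C
Level 4: V, T, P
Level 5: Y
Level 6: H
Full level-order sequence: X, D, E, Q, N, C, V, T, P, Y, H.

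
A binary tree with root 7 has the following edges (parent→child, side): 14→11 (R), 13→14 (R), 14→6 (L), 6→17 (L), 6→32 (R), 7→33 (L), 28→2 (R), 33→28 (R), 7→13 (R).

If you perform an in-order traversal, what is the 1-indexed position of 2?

In-order visits the left subtree, then the node, then the right subtree.
At 7: go left to 33.
  At 33: no left child.
  Visit 33.
  At 33: go right to 28.
    At 28: no left child.
    Visit 28.
    At 28: go right to 2.
      2 is a leaf — visit 2.
Visit 7.
At 7: go right to 13.
  At 13: no left child.
  Visit 13.
  At 13: go right to 14.
    At 14: go left to 6.
      At 6: go left to 17.
        17 is a leaf — visit 17.
      Visit 6.
      At 6: go right to 32.
        32 is a leaf — visit 32.
    Visit 14.
    At 14: go right to 11.
      11 is a leaf — visit 11.
Full in-order sequence: 33, 28, 2, 7, 13, 17, 6, 32, 14, 11.

3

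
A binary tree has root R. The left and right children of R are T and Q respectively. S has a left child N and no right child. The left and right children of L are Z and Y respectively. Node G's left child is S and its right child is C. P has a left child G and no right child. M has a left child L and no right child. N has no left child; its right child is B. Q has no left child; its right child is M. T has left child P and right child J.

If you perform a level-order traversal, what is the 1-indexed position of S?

Level-order visits nodes level by level from the root, left to right within each level.
Level 0: R
Level 1: T, Q
Level 2: P, J, M
Level 3: G, L
Level 4: S, C, Z, Y
Level 5: N
Level 6: B
Full level-order sequence: R, T, Q, P, J, M, G, L, S, C, Z, Y, N, B.

9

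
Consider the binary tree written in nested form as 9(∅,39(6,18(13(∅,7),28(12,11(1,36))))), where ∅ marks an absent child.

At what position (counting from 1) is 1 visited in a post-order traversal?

5

Post-order visits the left subtree, then the right subtree, then the node.
At 9: no left child.
At 9: go right to 39.
  At 39: go left to 6.
    6 is a leaf — visit 6.
  At 39: go right to 18.
    At 18: go left to 13.
      At 13: no left child.
      At 13: go right to 7.
        7 is a leaf — visit 7.
      Visit 13.
    At 18: go right to 28.
      At 28: go left to 12.
        12 is a leaf — visit 12.
      At 28: go right to 11.
        At 11: go left to 1.
          1 is a leaf — visit 1.
        At 11: go right to 36.
          36 is a leaf — visit 36.
        Visit 11.
      Visit 28.
    Visit 18.
  Visit 39.
Visit 9.
Full post-order sequence: 6, 7, 13, 12, 1, 36, 11, 28, 18, 39, 9.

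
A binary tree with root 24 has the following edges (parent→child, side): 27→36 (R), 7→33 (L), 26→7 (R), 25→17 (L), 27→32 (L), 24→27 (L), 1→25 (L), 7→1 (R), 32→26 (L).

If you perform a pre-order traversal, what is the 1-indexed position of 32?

3

Pre-order visits the node, then its left subtree, then its right subtree.
Visit 24.
At 24: go left to 27.
  Visit 27.
  At 27: go left to 32.
    Visit 32.
    At 32: go left to 26.
      Visit 26.
      At 26: no left child.
      At 26: go right to 7.
        Visit 7.
        At 7: go left to 33.
          33 is a leaf — visit 33.
        At 7: go right to 1.
          Visit 1.
          At 1: go left to 25.
            Visit 25.
            At 25: go left to 17.
              17 is a leaf — visit 17.
            At 25: no right child.
          At 1: no right child.
    At 32: no right child.
  At 27: go right to 36.
    36 is a leaf — visit 36.
At 24: no right child.
Full pre-order sequence: 24, 27, 32, 26, 7, 33, 1, 25, 17, 36.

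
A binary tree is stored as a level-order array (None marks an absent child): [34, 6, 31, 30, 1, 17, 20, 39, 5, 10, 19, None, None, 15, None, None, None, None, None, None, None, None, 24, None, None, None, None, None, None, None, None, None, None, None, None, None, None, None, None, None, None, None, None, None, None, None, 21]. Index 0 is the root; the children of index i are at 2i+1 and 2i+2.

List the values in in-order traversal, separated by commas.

In-order visits the left subtree, then the node, then the right subtree.
At 34: go left to 6.
  At 6: go left to 30.
    At 30: go left to 39.
      39 is a leaf — visit 39.
    Visit 30.
    At 30: go right to 5.
      5 is a leaf — visit 5.
  Visit 6.
  At 6: go right to 1.
    At 1: go left to 10.
      10 is a leaf — visit 10.
    Visit 1.
    At 1: go right to 19.
      At 19: no left child.
      Visit 19.
      At 19: go right to 24.
        At 24: no left child.
        Visit 24.
        At 24: go right to 21.
          21 is a leaf — visit 21.
Visit 34.
At 34: go right to 31.
  At 31: go left to 17.
    17 is a leaf — visit 17.
  Visit 31.
  At 31: go right to 20.
    At 20: go left to 15.
      15 is a leaf — visit 15.
    Visit 20.
    At 20: no right child.

39, 30, 5, 6, 10, 1, 19, 24, 21, 34, 17, 31, 15, 20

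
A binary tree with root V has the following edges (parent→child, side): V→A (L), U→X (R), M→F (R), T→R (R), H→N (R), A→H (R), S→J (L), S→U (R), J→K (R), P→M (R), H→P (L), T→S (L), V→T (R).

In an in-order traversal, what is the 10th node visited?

In-order visits the left subtree, then the node, then the right subtree.
At V: go left to A.
  At A: no left child.
  Visit A.
  At A: go right to H.
    At H: go left to P.
      At P: no left child.
      Visit P.
      At P: go right to M.
        At M: no left child.
        Visit M.
        At M: go right to F.
          F is a leaf — visit F.
    Visit H.
    At H: go right to N.
      N is a leaf — visit N.
Visit V.
At V: go right to T.
  At T: go left to S.
    At S: go left to J.
      At J: no left child.
      Visit J.
      At J: go right to K.
        K is a leaf — visit K.
    Visit S.
    At S: go right to U.
      At U: no left child.
      Visit U.
      At U: go right to X.
        X is a leaf — visit X.
  Visit T.
  At T: go right to R.
    R is a leaf — visit R.
Full in-order sequence: A, P, M, F, H, N, V, J, K, S, U, X, T, R.

S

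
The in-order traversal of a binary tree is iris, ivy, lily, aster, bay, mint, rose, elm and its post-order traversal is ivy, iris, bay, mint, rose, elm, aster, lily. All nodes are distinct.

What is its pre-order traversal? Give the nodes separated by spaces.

The last element of post-order is the root; it splits in-order into left and right subtrees.
Root lily: left subtree has 2 nodes {iris, ivy}, right has 5 {aster, bay, mint, rose, elm}.
  Root iris: left subtree has 0 nodes { }, right has 1 {ivy}.
  Root aster: left subtree has 0 nodes { }, right has 4 {bay, mint, rose, elm}.
    Root elm: left subtree has 3 nodes {bay, mint, rose}, right has 0 { }.
      Root rose: left subtree has 2 nodes {bay, mint}, right has 0 { }.
        Root mint: left subtree has 1 node {bay}, right has 0 { }.

lily iris ivy aster elm rose mint bay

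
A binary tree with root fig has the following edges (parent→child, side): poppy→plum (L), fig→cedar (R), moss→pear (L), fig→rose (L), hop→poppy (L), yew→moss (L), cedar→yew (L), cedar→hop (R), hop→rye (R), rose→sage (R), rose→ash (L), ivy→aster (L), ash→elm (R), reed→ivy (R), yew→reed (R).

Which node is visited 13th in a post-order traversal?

rye

Post-order visits the left subtree, then the right subtree, then the node.
At fig: go left to rose.
  At rose: go left to ash.
    At ash: no left child.
    At ash: go right to elm.
      elm is a leaf — visit elm.
    Visit ash.
  At rose: go right to sage.
    sage is a leaf — visit sage.
  Visit rose.
At fig: go right to cedar.
  At cedar: go left to yew.
    At yew: go left to moss.
      At moss: go left to pear.
        pear is a leaf — visit pear.
      At moss: no right child.
      Visit moss.
    At yew: go right to reed.
      At reed: no left child.
      At reed: go right to ivy.
        At ivy: go left to aster.
          aster is a leaf — visit aster.
        At ivy: no right child.
        Visit ivy.
      Visit reed.
    Visit yew.
  At cedar: go right to hop.
    At hop: go left to poppy.
      At poppy: go left to plum.
        plum is a leaf — visit plum.
      At poppy: no right child.
      Visit poppy.
    At hop: go right to rye.
      rye is a leaf — visit rye.
    Visit hop.
  Visit cedar.
Visit fig.
Full post-order sequence: elm, ash, sage, rose, pear, moss, aster, ivy, reed, yew, plum, poppy, rye, hop, cedar, fig.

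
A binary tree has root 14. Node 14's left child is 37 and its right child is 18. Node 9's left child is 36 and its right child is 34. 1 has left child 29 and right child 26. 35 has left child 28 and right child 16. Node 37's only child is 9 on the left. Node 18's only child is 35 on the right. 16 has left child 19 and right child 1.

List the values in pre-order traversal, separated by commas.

14, 37, 9, 36, 34, 18, 35, 28, 16, 19, 1, 29, 26

Pre-order visits the node, then its left subtree, then its right subtree.
Visit 14.
At 14: go left to 37.
  Visit 37.
  At 37: go left to 9.
    Visit 9.
    At 9: go left to 36.
      36 is a leaf — visit 36.
    At 9: go right to 34.
      34 is a leaf — visit 34.
  At 37: no right child.
At 14: go right to 18.
  Visit 18.
  At 18: no left child.
  At 18: go right to 35.
    Visit 35.
    At 35: go left to 28.
      28 is a leaf — visit 28.
    At 35: go right to 16.
      Visit 16.
      At 16: go left to 19.
        19 is a leaf — visit 19.
      At 16: go right to 1.
        Visit 1.
        At 1: go left to 29.
          29 is a leaf — visit 29.
        At 1: go right to 26.
          26 is a leaf — visit 26.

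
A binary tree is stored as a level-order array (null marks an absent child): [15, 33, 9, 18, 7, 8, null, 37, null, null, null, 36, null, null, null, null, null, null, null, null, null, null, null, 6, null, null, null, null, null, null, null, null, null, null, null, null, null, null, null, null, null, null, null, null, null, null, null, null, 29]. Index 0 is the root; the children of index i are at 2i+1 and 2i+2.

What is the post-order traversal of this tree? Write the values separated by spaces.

37 18 7 33 29 6 36 8 9 15

Post-order visits the left subtree, then the right subtree, then the node.
At 15: go left to 33.
  At 33: go left to 18.
    At 18: go left to 37.
      37 is a leaf — visit 37.
    At 18: no right child.
    Visit 18.
  At 33: go right to 7.
    7 is a leaf — visit 7.
  Visit 33.
At 15: go right to 9.
  At 9: go left to 8.
    At 8: go left to 36.
      At 36: go left to 6.
        At 6: no left child.
        At 6: go right to 29.
          29 is a leaf — visit 29.
        Visit 6.
      At 36: no right child.
      Visit 36.
    At 8: no right child.
    Visit 8.
  At 9: no right child.
  Visit 9.
Visit 15.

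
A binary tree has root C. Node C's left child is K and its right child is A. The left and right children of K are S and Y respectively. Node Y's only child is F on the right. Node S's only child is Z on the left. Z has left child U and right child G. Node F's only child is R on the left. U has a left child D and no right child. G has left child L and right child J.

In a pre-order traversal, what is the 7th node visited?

G

Pre-order visits the node, then its left subtree, then its right subtree.
Visit C.
At C: go left to K.
  Visit K.
  At K: go left to S.
    Visit S.
    At S: go left to Z.
      Visit Z.
      At Z: go left to U.
        Visit U.
        At U: go left to D.
          D is a leaf — visit D.
        At U: no right child.
      At Z: go right to G.
        Visit G.
        At G: go left to L.
          L is a leaf — visit L.
        At G: go right to J.
          J is a leaf — visit J.
    At S: no right child.
  At K: go right to Y.
    Visit Y.
    At Y: no left child.
    At Y: go right to F.
      Visit F.
      At F: go left to R.
        R is a leaf — visit R.
      At F: no right child.
At C: go right to A.
  A is a leaf — visit A.
Full pre-order sequence: C, K, S, Z, U, D, G, L, J, Y, F, R, A.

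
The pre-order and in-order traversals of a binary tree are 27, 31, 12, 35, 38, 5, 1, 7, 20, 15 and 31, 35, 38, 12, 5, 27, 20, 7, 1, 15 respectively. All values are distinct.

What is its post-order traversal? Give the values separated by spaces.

The first element of pre-order is the root; it splits in-order into left and right subtrees.
Root 27: left subtree has 5 nodes {31, 35, 38, 12, 5}, right has 4 {20, 7, 1, 15}.
  Root 31: left subtree has 0 nodes { }, right has 4 {35, 38, 12, 5}.
    Root 12: left subtree has 2 nodes {35, 38}, right has 1 {5}.
      Root 35: left subtree has 0 nodes { }, right has 1 {38}.
  Root 1: left subtree has 2 nodes {20, 7}, right has 1 {15}.
    Root 7: left subtree has 1 node {20}, right has 0 { }.

38 35 5 12 31 20 7 15 1 27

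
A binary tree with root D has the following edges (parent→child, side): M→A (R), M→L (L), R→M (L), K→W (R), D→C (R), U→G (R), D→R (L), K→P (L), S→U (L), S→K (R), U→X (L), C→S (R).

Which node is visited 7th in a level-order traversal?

Level-order visits nodes level by level from the root, left to right within each level.
Level 0: D
Level 1: R, C
Level 2: M, S
Level 3: L, A, U, K
Level 4: X, G, P, W
Full level-order sequence: D, R, C, M, S, L, A, U, K, X, G, P, W.

A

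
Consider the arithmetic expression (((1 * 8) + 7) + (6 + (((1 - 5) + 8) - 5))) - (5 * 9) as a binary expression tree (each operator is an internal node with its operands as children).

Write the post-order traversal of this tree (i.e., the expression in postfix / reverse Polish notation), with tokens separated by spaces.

Post-order on an expression tree gives postfix notation: for each operator, emit left operand, right operand, then the operator.

1 8 * 7 + 6 1 5 - 8 + 5 - + + 5 9 * -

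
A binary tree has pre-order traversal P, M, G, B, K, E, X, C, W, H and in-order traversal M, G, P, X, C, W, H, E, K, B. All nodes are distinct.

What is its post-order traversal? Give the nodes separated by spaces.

G M H W C X E K B P

The first element of pre-order is the root; it splits in-order into left and right subtrees.
Root P: left subtree has 2 nodes {M, G}, right has 7 {X, C, W, H, E, K, B}.
  Root M: left subtree has 0 nodes { }, right has 1 {G}.
  Root B: left subtree has 6 nodes {X, C, W, H, E, K}, right has 0 { }.
    Root K: left subtree has 5 nodes {X, C, W, H, E}, right has 0 { }.
      Root E: left subtree has 4 nodes {X, C, W, H}, right has 0 { }.
        Root X: left subtree has 0 nodes { }, right has 3 {C, W, H}.
          Root C: left subtree has 0 nodes { }, right has 2 {W, H}.
            Root W: left subtree has 0 nodes { }, right has 1 {H}.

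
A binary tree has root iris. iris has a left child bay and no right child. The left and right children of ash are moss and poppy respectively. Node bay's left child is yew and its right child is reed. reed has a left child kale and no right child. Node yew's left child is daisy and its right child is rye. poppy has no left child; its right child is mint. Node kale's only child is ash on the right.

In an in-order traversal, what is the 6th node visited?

In-order visits the left subtree, then the node, then the right subtree.
At iris: go left to bay.
  At bay: go left to yew.
    At yew: go left to daisy.
      daisy is a leaf — visit daisy.
    Visit yew.
    At yew: go right to rye.
      rye is a leaf — visit rye.
  Visit bay.
  At bay: go right to reed.
    At reed: go left to kale.
      At kale: no left child.
      Visit kale.
      At kale: go right to ash.
        At ash: go left to moss.
          moss is a leaf — visit moss.
        Visit ash.
        At ash: go right to poppy.
          At poppy: no left child.
          Visit poppy.
          At poppy: go right to mint.
            mint is a leaf — visit mint.
    Visit reed.
    At reed: no right child.
Visit iris.
At iris: no right child.
Full in-order sequence: daisy, yew, rye, bay, kale, moss, ash, poppy, mint, reed, iris.

moss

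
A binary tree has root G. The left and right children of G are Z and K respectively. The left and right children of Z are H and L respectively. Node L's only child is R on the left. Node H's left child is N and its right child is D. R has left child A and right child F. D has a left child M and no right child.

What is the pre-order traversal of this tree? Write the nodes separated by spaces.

Pre-order visits the node, then its left subtree, then its right subtree.
Visit G.
At G: go left to Z.
  Visit Z.
  At Z: go left to H.
    Visit H.
    At H: go left to N.
      N is a leaf — visit N.
    At H: go right to D.
      Visit D.
      At D: go left to M.
        M is a leaf — visit M.
      At D: no right child.
  At Z: go right to L.
    Visit L.
    At L: go left to R.
      Visit R.
      At R: go left to A.
        A is a leaf — visit A.
      At R: go right to F.
        F is a leaf — visit F.
    At L: no right child.
At G: go right to K.
  K is a leaf — visit K.

G Z H N D M L R A F K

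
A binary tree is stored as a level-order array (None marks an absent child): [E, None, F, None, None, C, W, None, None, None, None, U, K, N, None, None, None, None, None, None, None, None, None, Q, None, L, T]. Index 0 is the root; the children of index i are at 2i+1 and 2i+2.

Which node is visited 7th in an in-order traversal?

T

In-order visits the left subtree, then the node, then the right subtree.
At E: no left child.
Visit E.
At E: go right to F.
  At F: go left to C.
    At C: go left to U.
      At U: go left to Q.
        Q is a leaf — visit Q.
      Visit U.
      At U: no right child.
    Visit C.
    At C: go right to K.
      At K: go left to L.
        L is a leaf — visit L.
      Visit K.
      At K: go right to T.
        T is a leaf — visit T.
  Visit F.
  At F: go right to W.
    At W: go left to N.
      N is a leaf — visit N.
    Visit W.
    At W: no right child.
Full in-order sequence: E, Q, U, C, L, K, T, F, N, W.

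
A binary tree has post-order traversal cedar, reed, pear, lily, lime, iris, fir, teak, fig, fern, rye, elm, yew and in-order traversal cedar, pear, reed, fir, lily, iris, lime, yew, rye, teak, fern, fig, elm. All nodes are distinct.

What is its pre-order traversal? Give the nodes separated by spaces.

yew fir pear cedar reed iris lily lime elm rye fern teak fig

The last element of post-order is the root; it splits in-order into left and right subtrees.
Root yew: left subtree has 7 nodes {cedar, pear, reed, fir, lily, iris, lime}, right has 5 {rye, teak, fern, fig, elm}.
  Root fir: left subtree has 3 nodes {cedar, pear, reed}, right has 3 {lily, iris, lime}.
    Root pear: left subtree has 1 node {cedar}, right has 1 {reed}.
    Root iris: left subtree has 1 node {lily}, right has 1 {lime}.
  Root elm: left subtree has 4 nodes {rye, teak, fern, fig}, right has 0 { }.
    Root rye: left subtree has 0 nodes { }, right has 3 {teak, fern, fig}.
      Root fern: left subtree has 1 node {teak}, right has 1 {fig}.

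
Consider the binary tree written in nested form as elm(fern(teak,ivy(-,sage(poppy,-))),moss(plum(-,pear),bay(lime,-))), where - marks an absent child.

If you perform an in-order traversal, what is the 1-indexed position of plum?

7

In-order visits the left subtree, then the node, then the right subtree.
At elm: go left to fern.
  At fern: go left to teak.
    teak is a leaf — visit teak.
  Visit fern.
  At fern: go right to ivy.
    At ivy: no left child.
    Visit ivy.
    At ivy: go right to sage.
      At sage: go left to poppy.
        poppy is a leaf — visit poppy.
      Visit sage.
      At sage: no right child.
Visit elm.
At elm: go right to moss.
  At moss: go left to plum.
    At plum: no left child.
    Visit plum.
    At plum: go right to pear.
      pear is a leaf — visit pear.
  Visit moss.
  At moss: go right to bay.
    At bay: go left to lime.
      lime is a leaf — visit lime.
    Visit bay.
    At bay: no right child.
Full in-order sequence: teak, fern, ivy, poppy, sage, elm, plum, pear, moss, lime, bay.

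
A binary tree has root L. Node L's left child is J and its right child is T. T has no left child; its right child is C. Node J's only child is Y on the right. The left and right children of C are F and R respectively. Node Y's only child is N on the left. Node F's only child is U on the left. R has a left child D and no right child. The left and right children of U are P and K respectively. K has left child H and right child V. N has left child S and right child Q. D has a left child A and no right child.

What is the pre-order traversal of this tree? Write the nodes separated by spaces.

L J Y N S Q T C F U P K H V R D A

Pre-order visits the node, then its left subtree, then its right subtree.
Visit L.
At L: go left to J.
  Visit J.
  At J: no left child.
  At J: go right to Y.
    Visit Y.
    At Y: go left to N.
      Visit N.
      At N: go left to S.
        S is a leaf — visit S.
      At N: go right to Q.
        Q is a leaf — visit Q.
    At Y: no right child.
At L: go right to T.
  Visit T.
  At T: no left child.
  At T: go right to C.
    Visit C.
    At C: go left to F.
      Visit F.
      At F: go left to U.
        Visit U.
        At U: go left to P.
          P is a leaf — visit P.
        At U: go right to K.
          Visit K.
          At K: go left to H.
            H is a leaf — visit H.
          At K: go right to V.
            V is a leaf — visit V.
      At F: no right child.
    At C: go right to R.
      Visit R.
      At R: go left to D.
        Visit D.
        At D: go left to A.
          A is a leaf — visit A.
        At D: no right child.
      At R: no right child.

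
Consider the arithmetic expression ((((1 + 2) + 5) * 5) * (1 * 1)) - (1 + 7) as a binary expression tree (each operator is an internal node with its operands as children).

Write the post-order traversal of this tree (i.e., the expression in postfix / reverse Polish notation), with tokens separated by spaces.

Post-order on an expression tree gives postfix notation: for each operator, emit left operand, right operand, then the operator.

1 2 + 5 + 5 * 1 1 * * 1 7 + -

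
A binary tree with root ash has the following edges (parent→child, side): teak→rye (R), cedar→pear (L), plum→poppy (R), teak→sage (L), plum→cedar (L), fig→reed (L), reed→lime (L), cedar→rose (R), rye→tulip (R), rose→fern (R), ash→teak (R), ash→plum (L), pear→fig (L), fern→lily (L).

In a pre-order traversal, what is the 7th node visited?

Pre-order visits the node, then its left subtree, then its right subtree.
Visit ash.
At ash: go left to plum.
  Visit plum.
  At plum: go left to cedar.
    Visit cedar.
    At cedar: go left to pear.
      Visit pear.
      At pear: go left to fig.
        Visit fig.
        At fig: go left to reed.
          Visit reed.
          At reed: go left to lime.
            lime is a leaf — visit lime.
          At reed: no right child.
        At fig: no right child.
      At pear: no right child.
    At cedar: go right to rose.
      Visit rose.
      At rose: no left child.
      At rose: go right to fern.
        Visit fern.
        At fern: go left to lily.
          lily is a leaf — visit lily.
        At fern: no right child.
  At plum: go right to poppy.
    poppy is a leaf — visit poppy.
At ash: go right to teak.
  Visit teak.
  At teak: go left to sage.
    sage is a leaf — visit sage.
  At teak: go right to rye.
    Visit rye.
    At rye: no left child.
    At rye: go right to tulip.
      tulip is a leaf — visit tulip.
Full pre-order sequence: ash, plum, cedar, pear, fig, reed, lime, rose, fern, lily, poppy, teak, sage, rye, tulip.

lime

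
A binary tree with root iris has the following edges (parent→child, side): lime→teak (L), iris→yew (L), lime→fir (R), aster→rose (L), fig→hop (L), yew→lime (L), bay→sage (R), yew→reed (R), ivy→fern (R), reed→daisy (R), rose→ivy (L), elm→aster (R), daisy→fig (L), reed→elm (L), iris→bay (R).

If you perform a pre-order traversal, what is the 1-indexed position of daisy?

Pre-order visits the node, then its left subtree, then its right subtree.
Visit iris.
At iris: go left to yew.
  Visit yew.
  At yew: go left to lime.
    Visit lime.
    At lime: go left to teak.
      teak is a leaf — visit teak.
    At lime: go right to fir.
      fir is a leaf — visit fir.
  At yew: go right to reed.
    Visit reed.
    At reed: go left to elm.
      Visit elm.
      At elm: no left child.
      At elm: go right to aster.
        Visit aster.
        At aster: go left to rose.
          Visit rose.
          At rose: go left to ivy.
            Visit ivy.
            At ivy: no left child.
            At ivy: go right to fern.
              fern is a leaf — visit fern.
          At rose: no right child.
        At aster: no right child.
    At reed: go right to daisy.
      Visit daisy.
      At daisy: go left to fig.
        Visit fig.
        At fig: go left to hop.
          hop is a leaf — visit hop.
        At fig: no right child.
      At daisy: no right child.
At iris: go right to bay.
  Visit bay.
  At bay: no left child.
  At bay: go right to sage.
    sage is a leaf — visit sage.
Full pre-order sequence: iris, yew, lime, teak, fir, reed, elm, aster, rose, ivy, fern, daisy, fig, hop, bay, sage.

12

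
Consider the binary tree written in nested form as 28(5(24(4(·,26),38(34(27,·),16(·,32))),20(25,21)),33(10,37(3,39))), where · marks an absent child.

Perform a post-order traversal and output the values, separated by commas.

26, 4, 27, 34, 32, 16, 38, 24, 25, 21, 20, 5, 10, 3, 39, 37, 33, 28

Post-order visits the left subtree, then the right subtree, then the node.
At 28: go left to 5.
  At 5: go left to 24.
    At 24: go left to 4.
      At 4: no left child.
      At 4: go right to 26.
        26 is a leaf — visit 26.
      Visit 4.
    At 24: go right to 38.
      At 38: go left to 34.
        At 34: go left to 27.
          27 is a leaf — visit 27.
        At 34: no right child.
        Visit 34.
      At 38: go right to 16.
        At 16: no left child.
        At 16: go right to 32.
          32 is a leaf — visit 32.
        Visit 16.
      Visit 38.
    Visit 24.
  At 5: go right to 20.
    At 20: go left to 25.
      25 is a leaf — visit 25.
    At 20: go right to 21.
      21 is a leaf — visit 21.
    Visit 20.
  Visit 5.
At 28: go right to 33.
  At 33: go left to 10.
    10 is a leaf — visit 10.
  At 33: go right to 37.
    At 37: go left to 3.
      3 is a leaf — visit 3.
    At 37: go right to 39.
      39 is a leaf — visit 39.
    Visit 37.
  Visit 33.
Visit 28.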